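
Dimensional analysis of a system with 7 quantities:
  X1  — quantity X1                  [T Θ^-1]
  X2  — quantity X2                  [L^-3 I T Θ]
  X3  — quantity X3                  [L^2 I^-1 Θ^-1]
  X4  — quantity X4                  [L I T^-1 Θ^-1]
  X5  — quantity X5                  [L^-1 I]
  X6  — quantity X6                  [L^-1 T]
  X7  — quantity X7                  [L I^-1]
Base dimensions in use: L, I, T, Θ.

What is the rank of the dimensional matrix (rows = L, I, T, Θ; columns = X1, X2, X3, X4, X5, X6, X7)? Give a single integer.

Write exponents as rows L,I,T,Θ / cols X1,X2,X3,X4,X5,X6,X7:
  L: [ 0 -3  2  1 -1 -1  1]
  I: [ 0  1 -1  1  1  0 -1]
  T: [ 1  1  0 -1  0  1  0]
  Θ: [-1  1 -1 -1  0  0  0]
Echelon form has 3 nonzero rows (pivots: X1,X2,X3)

3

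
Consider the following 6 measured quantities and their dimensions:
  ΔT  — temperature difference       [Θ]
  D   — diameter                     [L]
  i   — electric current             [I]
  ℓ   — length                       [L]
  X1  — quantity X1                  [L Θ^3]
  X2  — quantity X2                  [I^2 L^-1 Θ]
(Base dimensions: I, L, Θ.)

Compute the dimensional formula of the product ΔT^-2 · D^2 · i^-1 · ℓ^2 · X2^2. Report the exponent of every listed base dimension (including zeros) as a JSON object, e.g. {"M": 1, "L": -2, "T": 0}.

Dimensional matrix (I×L×Θ by ΔT×D×i×ℓ×X1×X2):
  I: [ 0  0  1  0  0  2]
  L: [ 0  1  0  1  1 -1]
  Θ: [ 1  0  0  0  3  1]
  [I]: (-2)·0+(2)·0+(-1)·1+(2)·0+(2)·2 = 3
  [L]: (-2)·0+(2)·1+(-1)·0+(2)·1+(2)·-1 = 2
  [Θ]: (-2)·1+(2)·0+(-1)·0+(2)·0+(2)·1 = 0
⇒ I^3 L^2

{"I": 3, "L": 2, "Θ": 0}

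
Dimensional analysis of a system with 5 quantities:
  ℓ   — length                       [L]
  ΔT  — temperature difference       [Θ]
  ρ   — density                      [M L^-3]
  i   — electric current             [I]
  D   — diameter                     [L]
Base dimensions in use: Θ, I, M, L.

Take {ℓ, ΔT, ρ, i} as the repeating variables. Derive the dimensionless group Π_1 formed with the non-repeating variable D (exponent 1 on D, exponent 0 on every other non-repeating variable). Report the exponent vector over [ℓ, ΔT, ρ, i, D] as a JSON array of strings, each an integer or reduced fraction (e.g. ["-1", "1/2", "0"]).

["-1", "0", "0", "0", "1"]

Exponent matrix [Θ,I,M,L] × [ℓ,ΔT,ρ,i,D]:
  Θ: [ 0  1  0  0  0]
  I: [ 0  0  0  1  0]
  M: [ 0  0  1  0  0]
  L: [ 1  0 -3  0  1]
Row reduction gives pivot columns ℓ,ΔT,ρ,i; rank = 4
Pivot set = {ℓ,ΔT,ρ,i}, free = {D}
RREF:
  r0: [   1    0    0    0    1]
  r1: [   0    1    0    0    0]
  r2: [   0    0    1    0    0]
  r3: [   0    0    0    1    0]
Fix exponent of D at 1; solve each RREF row for its pivot's exponent:
  r0: exp(ℓ) + (1)·1 = 0 ⇒ exp(ℓ) = -1
  r1: exp(ΔT) + (0)·1 = 0 ⇒ exp(ΔT) = 0
  r2: exp(ρ) + (0)·1 = 0 ⇒ exp(ρ) = 0
  r3: exp(i) + (0)·1 = 0 ⇒ exp(i) = 0
Π_1 = ℓ^-1 · D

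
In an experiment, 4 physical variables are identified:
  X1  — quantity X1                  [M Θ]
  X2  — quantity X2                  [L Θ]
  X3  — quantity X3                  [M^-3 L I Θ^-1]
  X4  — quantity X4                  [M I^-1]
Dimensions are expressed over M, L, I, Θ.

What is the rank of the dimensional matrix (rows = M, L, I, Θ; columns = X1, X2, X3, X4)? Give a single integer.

Exponent matrix [M,L,I,Θ] × [X1,X2,X3,X4]:
  M: [ 1  0 -3  1]
  L: [ 0  1  1  0]
  I: [ 0  0  1 -1]
  Θ: [ 1  1 -1  0]
Row reduction gives pivot columns X1,X2,X3; rank = 3

3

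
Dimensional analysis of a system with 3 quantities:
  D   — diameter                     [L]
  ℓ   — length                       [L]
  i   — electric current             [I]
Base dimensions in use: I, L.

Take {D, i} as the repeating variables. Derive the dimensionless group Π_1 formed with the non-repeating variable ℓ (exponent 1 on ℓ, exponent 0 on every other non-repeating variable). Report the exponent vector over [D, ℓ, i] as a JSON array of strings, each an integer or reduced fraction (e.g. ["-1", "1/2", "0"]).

Dimensional matrix (I×L by D×ℓ×i):
  I: [ 0  0  1]
  L: [ 1  1  0]
Echelon form has 2 nonzero rows (pivots: D,i)
Repeat: D,i; free: ℓ
RREF:
  r0: [   1    1    0]
  r1: [   0    0    1]
Fix exponent of ℓ at 1; solve each RREF row for its pivot's exponent:
  r0: exp(D) + (1)·1 = 0 ⇒ exp(D) = -1
  r1: exp(i) + (0)·1 = 0 ⇒ exp(i) = 0
Π_1 = D^-1 · ℓ

["-1", "1", "0"]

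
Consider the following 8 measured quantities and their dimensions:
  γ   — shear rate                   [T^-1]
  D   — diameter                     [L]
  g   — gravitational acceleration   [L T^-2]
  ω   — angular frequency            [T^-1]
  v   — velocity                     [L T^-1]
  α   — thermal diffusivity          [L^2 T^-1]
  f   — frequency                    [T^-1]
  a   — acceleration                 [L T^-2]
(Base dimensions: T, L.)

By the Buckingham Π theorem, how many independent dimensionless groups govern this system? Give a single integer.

Write exponents as rows T,L / cols γ,D,g,ω,v,α,f,a:
  T: [-1  0 -2 -1 -1 -1 -1 -2]
  L: [ 0  1  1  0  1  2  0  1]
Echelon form has 2 nonzero rows (pivots: γ,D)
n=8, r=2 ⇒ 6 dimensionless groups

6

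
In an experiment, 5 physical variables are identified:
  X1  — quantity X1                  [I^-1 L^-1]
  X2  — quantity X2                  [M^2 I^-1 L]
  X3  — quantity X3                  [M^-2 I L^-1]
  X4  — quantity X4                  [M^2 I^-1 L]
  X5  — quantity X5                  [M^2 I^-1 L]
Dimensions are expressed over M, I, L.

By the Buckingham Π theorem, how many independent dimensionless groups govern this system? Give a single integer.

Exponent matrix [M,I,L] × [X1,X2,X3,X4,X5]:
  M: [ 0  2 -2  2  2]
  I: [-1 -1  1 -1 -1]
  L: [-1  1 -1  1  1]
Echelon form has 2 nonzero rows (pivots: X1,X2)
n=5, r=2 ⇒ 3 dimensionless groups

3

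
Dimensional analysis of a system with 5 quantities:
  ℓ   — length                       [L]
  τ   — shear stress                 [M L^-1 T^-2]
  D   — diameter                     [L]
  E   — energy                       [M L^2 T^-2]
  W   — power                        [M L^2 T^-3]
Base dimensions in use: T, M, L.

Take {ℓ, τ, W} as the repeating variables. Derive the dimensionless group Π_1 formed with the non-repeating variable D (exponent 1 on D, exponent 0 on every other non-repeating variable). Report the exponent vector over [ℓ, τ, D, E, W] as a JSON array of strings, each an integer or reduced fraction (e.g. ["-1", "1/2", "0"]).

["-1", "0", "1", "0", "0"]

Dimensional matrix (T×M×L by ℓ×τ×D×E×W):
  T: [ 0 -2  0 -2 -3]
  M: [ 0  1  0  1  1]
  L: [ 1 -1  1  2  2]
Row reduction gives pivot columns ℓ,τ,W; rank = 3
Repeat: ℓ,τ,W; free: D,E
RREF:
  r0: [   1    0    1    3    0]
  r1: [   0    1    0    1    0]
  r2: [   0    0    0    0    1]
Fix exponent of D at 1, E at 0; solve each RREF row for its pivot's exponent:
  r0: exp(ℓ) + (1)·1 = 0 ⇒ exp(ℓ) = -1
  r1: exp(τ) + (0)·1 = 0 ⇒ exp(τ) = 0
  r2: exp(W) + (0)·1 = 0 ⇒ exp(W) = 0
Π_1 = ℓ^-1 · D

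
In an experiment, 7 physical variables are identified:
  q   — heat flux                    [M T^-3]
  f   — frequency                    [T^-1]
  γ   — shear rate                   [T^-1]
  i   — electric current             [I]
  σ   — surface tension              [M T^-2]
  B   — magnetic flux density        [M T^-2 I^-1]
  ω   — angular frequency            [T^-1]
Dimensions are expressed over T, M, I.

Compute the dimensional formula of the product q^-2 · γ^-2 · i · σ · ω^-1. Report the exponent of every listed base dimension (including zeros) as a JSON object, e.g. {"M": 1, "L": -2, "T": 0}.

Dimensional matrix (T×M×I by q×f×γ×i×σ×B×ω):
  T: [-3 -1 -1  0 -2 -2 -1]
  M: [ 1  0  0  0  1  1  0]
  I: [ 0  0  0  1  0 -1  0]
  [T]: (-2)·-3+(-2)·-1+(1)·0+(1)·-2+(-1)·-1 = 7
  [M]: (-2)·1+(-2)·0+(1)·0+(1)·1+(-1)·0 = -1
  [I]: (-2)·0+(-2)·0+(1)·1+(1)·0+(-1)·0 = 1
⇒ T^7 M^-1 I

{"T": 7, "M": -1, "I": 1}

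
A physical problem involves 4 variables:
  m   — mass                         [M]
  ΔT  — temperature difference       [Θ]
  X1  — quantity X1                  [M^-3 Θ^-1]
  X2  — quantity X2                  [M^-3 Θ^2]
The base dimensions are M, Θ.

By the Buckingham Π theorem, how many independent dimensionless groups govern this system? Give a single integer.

Exponent matrix [M,Θ] × [m,ΔT,X1,X2]:
  M: [ 1  0 -3 -3]
  Θ: [ 0  1 -1  2]
RREF → pivots at {m,ΔT} ⇒ r = 2
Π count = n − r = 4 − 2 = 2

2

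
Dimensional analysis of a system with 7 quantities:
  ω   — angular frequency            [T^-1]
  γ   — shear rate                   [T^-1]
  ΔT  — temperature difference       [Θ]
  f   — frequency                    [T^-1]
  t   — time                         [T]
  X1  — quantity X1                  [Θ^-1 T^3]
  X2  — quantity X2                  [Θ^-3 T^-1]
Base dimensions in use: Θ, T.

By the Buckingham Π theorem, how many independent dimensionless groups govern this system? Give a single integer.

Exponent matrix [Θ,T] × [ω,γ,ΔT,f,t,X1,X2]:
  Θ: [ 0  0  1  0  0 -1 -3]
  T: [-1 -1  0 -1  1  3 -1]
RREF → pivots at {ω,ΔT} ⇒ r = 2
7 vars − rank 2 = 5 Π groups

5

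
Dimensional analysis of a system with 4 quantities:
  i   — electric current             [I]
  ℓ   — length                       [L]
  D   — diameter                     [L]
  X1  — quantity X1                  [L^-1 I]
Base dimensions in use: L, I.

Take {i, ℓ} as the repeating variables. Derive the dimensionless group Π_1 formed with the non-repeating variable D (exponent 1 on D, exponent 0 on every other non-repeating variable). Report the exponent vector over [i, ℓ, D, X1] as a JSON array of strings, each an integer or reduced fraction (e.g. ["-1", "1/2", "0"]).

["0", "-1", "1", "0"]

Exponent matrix [L,I] × [i,ℓ,D,X1]:
  L: [ 0  1  1 -1]
  I: [ 1  0  0  1]
Row reduction gives pivot columns i,ℓ; rank = 2
Repeat: i,ℓ; free: D,X1
RREF:
  r0: [   1    0    0    1]
  r1: [   0    1    1   -1]
Fix exponent of D at 1, X1 at 0; solve each RREF row for its pivot's exponent:
  r0: exp(i) + (0)·1 = 0 ⇒ exp(i) = 0
  r1: exp(ℓ) + (1)·1 = 0 ⇒ exp(ℓ) = -1
Π_1 = ℓ^-1 · D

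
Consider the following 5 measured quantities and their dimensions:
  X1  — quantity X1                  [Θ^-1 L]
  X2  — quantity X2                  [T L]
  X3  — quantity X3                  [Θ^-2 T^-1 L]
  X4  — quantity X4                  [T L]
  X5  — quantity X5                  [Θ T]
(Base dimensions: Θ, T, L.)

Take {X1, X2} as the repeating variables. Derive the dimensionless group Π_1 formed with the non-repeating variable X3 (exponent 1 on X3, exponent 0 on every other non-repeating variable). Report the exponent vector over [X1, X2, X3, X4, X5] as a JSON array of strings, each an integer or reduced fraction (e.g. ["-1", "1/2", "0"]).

["-2", "1", "1", "0", "0"]

Exponent matrix [Θ,T,L] × [X1,X2,X3,X4,X5]:
  Θ: [-1  0 -2  0  1]
  T: [ 0  1 -1  1  1]
  L: [ 1  1  1  1  0]
Echelon form has 2 nonzero rows (pivots: X1,X2)
Pivot set = {X1,X2}, free = {X3,X4,X5}
RREF:
  r0: [   1    0    2    0   -1]
  r1: [   0    1   -1    1    1]
  r2: [   0    0    0    0    0]
Fix exponent of X3 at 1, X4 at 0, X5 at 0; solve each RREF row for its pivot's exponent:
  r0: exp(X1) + (2)·1 = 0 ⇒ exp(X1) = -2
  r1: exp(X2) + (-1)·1 = 0 ⇒ exp(X2) = 1
Π_1 = X1^-2 · X2 · X3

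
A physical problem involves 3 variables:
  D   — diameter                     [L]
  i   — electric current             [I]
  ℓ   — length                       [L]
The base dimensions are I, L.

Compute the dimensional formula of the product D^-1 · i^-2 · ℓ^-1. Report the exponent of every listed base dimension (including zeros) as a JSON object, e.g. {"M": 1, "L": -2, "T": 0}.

{"I": -2, "L": -2}

Dimensional matrix (I×L by D×i×ℓ):
  I: [ 0  1  0]
  L: [ 1  0  1]
  [I]: (-1)·0+(-2)·1+(-1)·0 = -2
  [L]: (-1)·1+(-2)·0+(-1)·1 = -2
⇒ I^-2 L^-2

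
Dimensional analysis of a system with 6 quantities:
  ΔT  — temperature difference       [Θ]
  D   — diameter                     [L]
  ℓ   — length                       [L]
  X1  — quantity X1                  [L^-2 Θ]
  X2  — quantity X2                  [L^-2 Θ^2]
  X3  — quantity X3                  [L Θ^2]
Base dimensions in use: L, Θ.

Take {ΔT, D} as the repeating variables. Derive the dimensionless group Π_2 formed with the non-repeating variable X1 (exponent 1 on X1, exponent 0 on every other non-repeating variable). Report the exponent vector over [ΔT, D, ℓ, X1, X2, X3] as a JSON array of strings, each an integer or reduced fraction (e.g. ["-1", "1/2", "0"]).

Exponent matrix [L,Θ] × [ΔT,D,ℓ,X1,X2,X3]:
  L: [ 0  1  1 -2 -2  1]
  Θ: [ 1  0  0  1  2  2]
Echelon form has 2 nonzero rows (pivots: ΔT,D)
Repeat: ΔT,D; free: ℓ,X1,X2,X3
RREF:
  r0: [   1    0    0    1    2    2]
  r1: [   0    1    1   -2   -2    1]
Fix exponent of X1 at 1, ℓ at 0, X2 at 0, X3 at 0; solve each RREF row for its pivot's exponent:
  r0: exp(ΔT) + (1)·1 = 0 ⇒ exp(ΔT) = -1
  r1: exp(D) + (-2)·1 = 0 ⇒ exp(D) = 2
Π_2 = ΔT^-1 · D^2 · X1

["-1", "2", "0", "1", "0", "0"]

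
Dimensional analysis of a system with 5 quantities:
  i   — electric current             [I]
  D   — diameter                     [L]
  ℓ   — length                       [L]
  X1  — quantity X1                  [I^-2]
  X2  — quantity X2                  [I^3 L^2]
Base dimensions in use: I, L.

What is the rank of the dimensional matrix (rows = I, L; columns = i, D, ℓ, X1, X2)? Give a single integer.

2

Dimensional matrix (I×L by i×D×ℓ×X1×X2):
  I: [ 1  0  0 -2  3]
  L: [ 0  1  1  0  2]
RREF → pivots at {i,D} ⇒ r = 2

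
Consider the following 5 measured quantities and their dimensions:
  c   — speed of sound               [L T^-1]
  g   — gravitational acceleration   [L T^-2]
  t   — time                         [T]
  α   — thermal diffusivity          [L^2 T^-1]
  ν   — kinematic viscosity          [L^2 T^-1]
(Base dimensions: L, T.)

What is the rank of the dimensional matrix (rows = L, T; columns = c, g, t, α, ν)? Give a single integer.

2

Dimensional matrix (L×T by c×g×t×α×ν):
  L: [ 1  1  0  2  2]
  T: [-1 -2  1 -1 -1]
Echelon form has 2 nonzero rows (pivots: c,g)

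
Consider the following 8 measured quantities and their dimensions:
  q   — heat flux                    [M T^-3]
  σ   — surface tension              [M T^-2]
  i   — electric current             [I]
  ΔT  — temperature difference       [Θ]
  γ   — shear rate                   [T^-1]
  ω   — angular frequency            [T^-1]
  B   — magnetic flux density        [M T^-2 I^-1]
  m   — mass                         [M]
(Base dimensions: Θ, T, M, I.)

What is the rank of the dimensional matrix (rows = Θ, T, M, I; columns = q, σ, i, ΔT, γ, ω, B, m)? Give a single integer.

Write exponents as rows Θ,T,M,I / cols q,σ,i,ΔT,γ,ω,B,m:
  Θ: [ 0  0  0  1  0  0  0  0]
  T: [-3 -2  0  0 -1 -1 -2  0]
  M: [ 1  1  0  0  0  0  1  1]
  I: [ 0  0  1  0  0  0 -1  0]
Echelon form has 4 nonzero rows (pivots: q,σ,i,ΔT)

4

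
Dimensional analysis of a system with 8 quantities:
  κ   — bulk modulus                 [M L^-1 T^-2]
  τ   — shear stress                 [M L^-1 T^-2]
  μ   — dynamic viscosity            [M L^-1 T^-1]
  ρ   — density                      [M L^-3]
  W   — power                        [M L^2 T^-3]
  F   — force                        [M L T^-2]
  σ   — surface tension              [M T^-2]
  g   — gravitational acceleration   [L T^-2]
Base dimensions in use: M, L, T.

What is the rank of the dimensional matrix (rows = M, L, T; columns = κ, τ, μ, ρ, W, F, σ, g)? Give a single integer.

Dimensional matrix (M×L×T by κ×τ×μ×ρ×W×F×σ×g):
  M: [ 1  1  1  1  1  1  1  0]
  L: [-1 -1 -1 -3  2  1  0  1]
  T: [-2 -2 -1  0 -3 -2 -2 -2]
Echelon form has 3 nonzero rows (pivots: κ,μ,ρ)

3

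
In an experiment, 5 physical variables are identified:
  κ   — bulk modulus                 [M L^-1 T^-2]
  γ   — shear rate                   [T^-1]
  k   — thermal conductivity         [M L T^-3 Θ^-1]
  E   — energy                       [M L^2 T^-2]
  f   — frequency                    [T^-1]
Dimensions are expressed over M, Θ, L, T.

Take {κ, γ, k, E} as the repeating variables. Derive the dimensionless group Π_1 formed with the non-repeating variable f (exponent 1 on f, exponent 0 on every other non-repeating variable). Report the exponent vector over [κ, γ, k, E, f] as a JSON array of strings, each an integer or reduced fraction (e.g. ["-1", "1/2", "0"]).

Exponent matrix [M,Θ,L,T] × [κ,γ,k,E,f]:
  M: [ 1  0  1  1  0]
  Θ: [ 0  0 -1  0  0]
  L: [-1  0  1  2  0]
  T: [-2 -1 -3 -2 -1]
RREF → pivots at {κ,γ,k,E} ⇒ r = 4
Repeat: κ,γ,k,E; free: f
RREF:
  r0: [   1    0    0    0    0]
  r1: [   0    1    0    0    1]
  r2: [   0    0    1    0    0]
  r3: [   0    0    0    1    0]
Fix exponent of f at 1; solve each RREF row for its pivot's exponent:
  r0: exp(κ) + (0)·1 = 0 ⇒ exp(κ) = 0
  r1: exp(γ) + (1)·1 = 0 ⇒ exp(γ) = -1
  r2: exp(k) + (0)·1 = 0 ⇒ exp(k) = 0
  r3: exp(E) + (0)·1 = 0 ⇒ exp(E) = 0
Π_1 = γ^-1 · f

["0", "-1", "0", "0", "1"]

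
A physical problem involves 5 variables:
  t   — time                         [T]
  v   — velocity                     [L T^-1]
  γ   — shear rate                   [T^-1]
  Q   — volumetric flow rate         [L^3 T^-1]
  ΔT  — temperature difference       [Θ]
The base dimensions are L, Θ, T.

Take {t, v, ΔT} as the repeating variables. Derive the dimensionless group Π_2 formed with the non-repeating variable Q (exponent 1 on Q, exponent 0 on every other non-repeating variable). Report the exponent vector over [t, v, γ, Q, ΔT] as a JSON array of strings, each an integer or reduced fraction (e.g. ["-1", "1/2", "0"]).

Dimensional matrix (L×Θ×T by t×v×γ×Q×ΔT):
  L: [ 0  1  0  3  0]
  Θ: [ 0  0  0  0  1]
  T: [ 1 -1 -1 -1  0]
RREF → pivots at {t,v,ΔT} ⇒ r = 3
Pivot set = {t,v,ΔT}, free = {γ,Q}
RREF:
  r0: [   1    0   -1    2    0]
  r1: [   0    1    0    3    0]
  r2: [   0    0    0    0    1]
Fix exponent of Q at 1, γ at 0; solve each RREF row for its pivot's exponent:
  r0: exp(t) + (2)·1 = 0 ⇒ exp(t) = -2
  r1: exp(v) + (3)·1 = 0 ⇒ exp(v) = -3
  r2: exp(ΔT) + (0)·1 = 0 ⇒ exp(ΔT) = 0
Π_2 = t^-2 · v^-3 · Q

["-2", "-3", "0", "1", "0"]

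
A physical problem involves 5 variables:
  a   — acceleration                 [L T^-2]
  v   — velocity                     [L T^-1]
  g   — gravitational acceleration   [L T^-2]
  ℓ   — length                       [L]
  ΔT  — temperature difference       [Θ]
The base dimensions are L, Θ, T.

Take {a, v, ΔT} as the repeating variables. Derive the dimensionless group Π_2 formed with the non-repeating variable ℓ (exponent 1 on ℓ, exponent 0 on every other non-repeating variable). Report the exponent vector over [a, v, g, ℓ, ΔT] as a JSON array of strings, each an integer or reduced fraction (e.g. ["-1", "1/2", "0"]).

Write exponents as rows L,Θ,T / cols a,v,g,ℓ,ΔT:
  L: [ 1  1  1  1  0]
  Θ: [ 0  0  0  0  1]
  T: [-2 -1 -2  0  0]
RREF → pivots at {a,v,ΔT} ⇒ r = 3
Pivot set = {a,v,ΔT}, free = {g,ℓ}
RREF:
  r0: [   1    0    1   -1    0]
  r1: [   0    1    0    2    0]
  r2: [   0    0    0    0    1]
Fix exponent of ℓ at 1, g at 0; solve each RREF row for its pivot's exponent:
  r0: exp(a) + (-1)·1 = 0 ⇒ exp(a) = 1
  r1: exp(v) + (2)·1 = 0 ⇒ exp(v) = -2
  r2: exp(ΔT) + (0)·1 = 0 ⇒ exp(ΔT) = 0
Π_2 = a · v^-2 · ℓ

["1", "-2", "0", "1", "0"]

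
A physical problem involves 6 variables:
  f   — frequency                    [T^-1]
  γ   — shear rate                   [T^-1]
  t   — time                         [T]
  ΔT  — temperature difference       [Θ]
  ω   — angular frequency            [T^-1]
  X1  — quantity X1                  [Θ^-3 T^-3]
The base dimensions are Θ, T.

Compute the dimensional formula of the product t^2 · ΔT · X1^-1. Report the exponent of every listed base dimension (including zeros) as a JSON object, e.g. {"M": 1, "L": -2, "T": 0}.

{"Θ": 4, "T": 5}

Dimensional matrix (Θ×T by f×γ×t×ΔT×ω×X1):
  Θ: [ 0  0  0  1  0 -3]
  T: [-1 -1  1  0 -1 -3]
  [Θ]: (2)·0+(1)·1+(-1)·-3 = 4
  [T]: (2)·1+(1)·0+(-1)·-3 = 5
⇒ Θ^4 T^5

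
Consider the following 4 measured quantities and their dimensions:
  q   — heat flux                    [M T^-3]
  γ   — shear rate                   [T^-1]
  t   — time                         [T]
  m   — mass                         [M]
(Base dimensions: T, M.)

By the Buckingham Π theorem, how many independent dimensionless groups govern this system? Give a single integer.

Dimensional matrix (T×M by q×γ×t×m):
  T: [-3 -1  1  0]
  M: [ 1  0  0  1]
Echelon form has 2 nonzero rows (pivots: q,γ)
Π count = n − r = 4 − 2 = 2

2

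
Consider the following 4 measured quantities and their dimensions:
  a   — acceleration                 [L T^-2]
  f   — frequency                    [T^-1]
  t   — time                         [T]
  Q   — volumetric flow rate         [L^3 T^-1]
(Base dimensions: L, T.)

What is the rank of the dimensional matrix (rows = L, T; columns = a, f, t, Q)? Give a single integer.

Dimensional matrix (L×T by a×f×t×Q):
  L: [ 1  0  0  3]
  T: [-2 -1  1 -1]
Echelon form has 2 nonzero rows (pivots: a,f)

2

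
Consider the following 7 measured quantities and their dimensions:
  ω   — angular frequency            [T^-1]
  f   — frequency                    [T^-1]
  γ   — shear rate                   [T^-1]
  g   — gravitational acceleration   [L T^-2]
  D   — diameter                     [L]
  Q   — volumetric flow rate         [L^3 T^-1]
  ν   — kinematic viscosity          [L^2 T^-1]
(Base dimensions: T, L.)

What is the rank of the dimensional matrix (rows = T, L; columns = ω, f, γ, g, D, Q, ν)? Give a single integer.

2

Write exponents as rows T,L / cols ω,f,γ,g,D,Q,ν:
  T: [-1 -1 -1 -2  0 -1 -1]
  L: [ 0  0  0  1  1  3  2]
Echelon form has 2 nonzero rows (pivots: ω,g)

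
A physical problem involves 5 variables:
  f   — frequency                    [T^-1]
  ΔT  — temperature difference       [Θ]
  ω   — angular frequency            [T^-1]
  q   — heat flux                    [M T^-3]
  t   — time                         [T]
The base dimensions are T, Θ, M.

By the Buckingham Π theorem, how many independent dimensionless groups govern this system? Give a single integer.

2

Dimensional matrix (T×Θ×M by f×ΔT×ω×q×t):
  T: [-1  0 -1 -3  1]
  Θ: [ 0  1  0  0  0]
  M: [ 0  0  0  1  0]
RREF → pivots at {f,ΔT,q} ⇒ r = 3
5 vars − rank 3 = 2 Π groups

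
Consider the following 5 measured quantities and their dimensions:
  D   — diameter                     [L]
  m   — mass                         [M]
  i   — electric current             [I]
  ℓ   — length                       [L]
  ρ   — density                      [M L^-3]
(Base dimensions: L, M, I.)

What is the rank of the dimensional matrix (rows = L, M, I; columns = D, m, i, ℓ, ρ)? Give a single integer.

3

Write exponents as rows L,M,I / cols D,m,i,ℓ,ρ:
  L: [ 1  0  0  1 -3]
  M: [ 0  1  0  0  1]
  I: [ 0  0  1  0  0]
RREF → pivots at {D,m,i} ⇒ r = 3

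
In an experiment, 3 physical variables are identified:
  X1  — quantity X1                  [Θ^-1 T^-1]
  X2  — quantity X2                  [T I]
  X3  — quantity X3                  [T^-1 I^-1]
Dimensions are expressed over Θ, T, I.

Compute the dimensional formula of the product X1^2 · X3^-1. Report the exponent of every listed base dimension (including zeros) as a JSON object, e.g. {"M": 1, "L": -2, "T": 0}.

{"Θ": -2, "T": -1, "I": 1}

Exponent matrix [Θ,T,I] × [X1,X2,X3]:
  Θ: [-1  0  0]
  T: [-1  1 -1]
  I: [ 0  1 -1]
  [Θ]: (2)·-1+(-1)·0 = -2
  [T]: (2)·-1+(-1)·-1 = -1
  [I]: (2)·0+(-1)·-1 = 1
⇒ Θ^-2 T^-1 I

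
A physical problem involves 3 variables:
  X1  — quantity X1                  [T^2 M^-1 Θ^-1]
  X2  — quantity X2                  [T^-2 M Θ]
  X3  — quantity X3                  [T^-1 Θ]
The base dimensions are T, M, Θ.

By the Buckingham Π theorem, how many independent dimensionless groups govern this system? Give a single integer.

Write exponents as rows T,M,Θ / cols X1,X2,X3:
  T: [ 2 -2 -1]
  M: [-1  1  0]
  Θ: [-1  1  1]
Echelon form has 2 nonzero rows (pivots: X1,X3)
n=3, r=2 ⇒ 1 dimensionless group

1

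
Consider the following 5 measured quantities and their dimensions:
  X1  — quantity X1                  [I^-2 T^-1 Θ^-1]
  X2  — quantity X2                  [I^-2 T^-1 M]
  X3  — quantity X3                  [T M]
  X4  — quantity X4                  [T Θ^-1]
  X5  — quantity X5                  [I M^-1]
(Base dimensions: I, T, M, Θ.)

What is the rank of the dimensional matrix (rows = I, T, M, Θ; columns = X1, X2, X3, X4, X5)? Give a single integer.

Exponent matrix [I,T,M,Θ] × [X1,X2,X3,X4,X5]:
  I: [-2 -2  0  0  1]
  T: [-1 -1  1  1  0]
  M: [ 0  1  1  0 -1]
  Θ: [-1  0  0 -1  0]
Echelon form has 3 nonzero rows (pivots: X1,X2,X3)

3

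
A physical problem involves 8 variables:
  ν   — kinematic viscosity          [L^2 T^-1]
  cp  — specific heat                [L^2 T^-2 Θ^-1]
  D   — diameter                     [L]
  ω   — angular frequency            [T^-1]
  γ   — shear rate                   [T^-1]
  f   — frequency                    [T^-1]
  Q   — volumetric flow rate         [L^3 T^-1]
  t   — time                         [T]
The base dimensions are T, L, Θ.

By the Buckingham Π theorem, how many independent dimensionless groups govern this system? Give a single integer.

5

Dimensional matrix (T×L×Θ by ν×cp×D×ω×γ×f×Q×t):
  T: [-1 -2  0 -1 -1 -1 -1  1]
  L: [ 2  2  1  0  0  0  3  0]
  Θ: [ 0 -1  0  0  0  0  0  0]
Row reduction gives pivot columns ν,cp,D; rank = 3
n=8, r=3 ⇒ 5 dimensionless groups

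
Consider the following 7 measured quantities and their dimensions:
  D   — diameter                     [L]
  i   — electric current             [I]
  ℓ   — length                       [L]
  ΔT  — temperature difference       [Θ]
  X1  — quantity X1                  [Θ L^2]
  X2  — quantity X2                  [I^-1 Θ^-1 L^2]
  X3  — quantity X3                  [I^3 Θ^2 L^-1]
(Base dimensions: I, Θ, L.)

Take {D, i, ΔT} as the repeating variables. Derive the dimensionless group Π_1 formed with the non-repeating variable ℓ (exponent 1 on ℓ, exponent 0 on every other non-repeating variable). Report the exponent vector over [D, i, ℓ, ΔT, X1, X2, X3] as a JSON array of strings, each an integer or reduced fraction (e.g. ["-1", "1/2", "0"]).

["-1", "0", "1", "0", "0", "0", "0"]

Exponent matrix [I,Θ,L] × [D,i,ℓ,ΔT,X1,X2,X3]:
  I: [ 0  1  0  0  0 -1  3]
  Θ: [ 0  0  0  1  1 -1  2]
  L: [ 1  0  1  0  2  2 -1]
RREF → pivots at {D,i,ΔT} ⇒ r = 3
Pivot set = {D,i,ΔT}, free = {ℓ,X1,X2,X3}
RREF:
  r0: [   1    0    1    0    2    2   -1]
  r1: [   0    1    0    0    0   -1    3]
  r2: [   0    0    0    1    1   -1    2]
Fix exponent of ℓ at 1, X1 at 0, X2 at 0, X3 at 0; solve each RREF row for its pivot's exponent:
  r0: exp(D) + (1)·1 = 0 ⇒ exp(D) = -1
  r1: exp(i) + (0)·1 = 0 ⇒ exp(i) = 0
  r2: exp(ΔT) + (0)·1 = 0 ⇒ exp(ΔT) = 0
Π_1 = D^-1 · ℓ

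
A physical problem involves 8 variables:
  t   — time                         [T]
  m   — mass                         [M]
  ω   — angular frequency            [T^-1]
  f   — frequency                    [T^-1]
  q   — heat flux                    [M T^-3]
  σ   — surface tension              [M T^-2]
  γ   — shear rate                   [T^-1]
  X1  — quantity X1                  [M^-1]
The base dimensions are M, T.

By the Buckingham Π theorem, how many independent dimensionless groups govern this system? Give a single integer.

6

Write exponents as rows M,T / cols t,m,ω,f,q,σ,γ,X1:
  M: [ 0  1  0  0  1  1  0 -1]
  T: [ 1  0 -1 -1 -3 -2 -1  0]
Row reduction gives pivot columns t,m; rank = 2
8 vars − rank 2 = 6 Π groups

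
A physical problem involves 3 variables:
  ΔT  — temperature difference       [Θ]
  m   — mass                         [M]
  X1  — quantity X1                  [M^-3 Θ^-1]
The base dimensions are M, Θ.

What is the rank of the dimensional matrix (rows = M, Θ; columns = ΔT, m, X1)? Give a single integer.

2

Write exponents as rows M,Θ / cols ΔT,m,X1:
  M: [ 0  1 -3]
  Θ: [ 1  0 -1]
Row reduction gives pivot columns ΔT,m; rank = 2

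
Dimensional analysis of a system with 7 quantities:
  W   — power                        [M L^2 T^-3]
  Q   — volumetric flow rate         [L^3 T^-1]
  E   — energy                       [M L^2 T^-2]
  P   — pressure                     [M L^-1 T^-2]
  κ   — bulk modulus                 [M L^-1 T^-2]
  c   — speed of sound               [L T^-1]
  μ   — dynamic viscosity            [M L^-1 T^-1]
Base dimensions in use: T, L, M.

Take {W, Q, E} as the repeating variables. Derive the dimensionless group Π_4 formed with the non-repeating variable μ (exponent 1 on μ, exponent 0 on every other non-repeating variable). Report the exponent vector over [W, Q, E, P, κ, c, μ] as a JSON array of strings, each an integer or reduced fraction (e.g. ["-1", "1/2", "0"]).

["0", "1", "-1", "0", "0", "0", "1"]

Write exponents as rows T,L,M / cols W,Q,E,P,κ,c,μ:
  T: [-3 -1 -2 -2 -2 -1 -1]
  L: [ 2  3  2 -1 -1  1 -1]
  M: [ 1  0  1  1  1  0  1]
RREF → pivots at {W,Q,E} ⇒ r = 3
Pivot set = {W,Q,E}, free = {P,κ,c,μ}
RREF:
  r0: [   1    0    0    1    1  2/3    0]
  r1: [   0    1    0   -1   -1  1/3   -1]
  r2: [   0    0    1    0    0 -2/3    1]
Fix exponent of μ at 1, P at 0, κ at 0, c at 0; solve each RREF row for its pivot's exponent:
  r0: exp(W) + (0)·1 = 0 ⇒ exp(W) = 0
  r1: exp(Q) + (-1)·1 = 0 ⇒ exp(Q) = 1
  r2: exp(E) + (1)·1 = 0 ⇒ exp(E) = -1
Π_4 = Q · E^-1 · μ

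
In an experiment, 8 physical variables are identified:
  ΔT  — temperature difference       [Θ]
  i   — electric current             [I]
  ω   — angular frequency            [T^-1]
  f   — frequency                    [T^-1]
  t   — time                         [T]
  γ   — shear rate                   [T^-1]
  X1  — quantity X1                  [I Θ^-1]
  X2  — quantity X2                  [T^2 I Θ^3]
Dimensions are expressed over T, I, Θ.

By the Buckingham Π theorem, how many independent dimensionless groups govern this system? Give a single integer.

5

Exponent matrix [T,I,Θ] × [ΔT,i,ω,f,t,γ,X1,X2]:
  T: [ 0  0 -1 -1  1 -1  0  2]
  I: [ 0  1  0  0  0  0  1  1]
  Θ: [ 1  0  0  0  0  0 -1  3]
Echelon form has 3 nonzero rows (pivots: ΔT,i,ω)
Π count = n − r = 8 − 3 = 5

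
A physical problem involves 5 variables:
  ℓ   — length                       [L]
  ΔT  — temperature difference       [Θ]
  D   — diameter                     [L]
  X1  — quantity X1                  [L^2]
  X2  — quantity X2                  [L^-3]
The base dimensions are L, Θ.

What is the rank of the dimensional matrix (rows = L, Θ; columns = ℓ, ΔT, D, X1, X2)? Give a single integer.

2

Write exponents as rows L,Θ / cols ℓ,ΔT,D,X1,X2:
  L: [ 1  0  1  2 -3]
  Θ: [ 0  1  0  0  0]
Row reduction gives pivot columns ℓ,ΔT; rank = 2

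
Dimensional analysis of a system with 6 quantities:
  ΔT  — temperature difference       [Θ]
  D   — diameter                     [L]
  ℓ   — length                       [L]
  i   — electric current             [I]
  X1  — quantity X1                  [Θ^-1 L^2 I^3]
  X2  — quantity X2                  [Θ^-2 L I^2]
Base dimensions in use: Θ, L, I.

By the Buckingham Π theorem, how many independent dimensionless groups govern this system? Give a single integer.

Write exponents as rows Θ,L,I / cols ΔT,D,ℓ,i,X1,X2:
  Θ: [ 1  0  0  0 -1 -2]
  L: [ 0  1  1  0  2  1]
  I: [ 0  0  0  1  3  2]
Row reduction gives pivot columns ΔT,D,i; rank = 3
6 vars − rank 3 = 3 Π groups

3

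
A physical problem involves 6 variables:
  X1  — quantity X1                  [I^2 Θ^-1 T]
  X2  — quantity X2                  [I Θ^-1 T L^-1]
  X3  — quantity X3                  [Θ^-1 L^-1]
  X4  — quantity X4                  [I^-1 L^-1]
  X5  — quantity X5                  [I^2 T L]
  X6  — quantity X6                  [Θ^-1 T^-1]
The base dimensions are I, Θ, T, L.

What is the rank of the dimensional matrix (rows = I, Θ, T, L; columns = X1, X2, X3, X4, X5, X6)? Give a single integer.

3

Write exponents as rows I,Θ,T,L / cols X1,X2,X3,X4,X5,X6:
  I: [ 2  1  0 -1  2  0]
  Θ: [-1 -1 -1  0  0 -1]
  T: [ 1  1  0  0  1 -1]
  L: [ 0 -1 -1 -1  1  0]
Echelon form has 3 nonzero rows (pivots: X1,X2,X3)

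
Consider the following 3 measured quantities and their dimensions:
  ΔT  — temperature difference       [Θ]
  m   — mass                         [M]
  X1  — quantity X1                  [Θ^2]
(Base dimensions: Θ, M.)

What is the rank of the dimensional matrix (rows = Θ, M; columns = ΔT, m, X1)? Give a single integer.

Dimensional matrix (Θ×M by ΔT×m×X1):
  Θ: [ 1  0  2]
  M: [ 0  1  0]
Row reduction gives pivot columns ΔT,m; rank = 2

2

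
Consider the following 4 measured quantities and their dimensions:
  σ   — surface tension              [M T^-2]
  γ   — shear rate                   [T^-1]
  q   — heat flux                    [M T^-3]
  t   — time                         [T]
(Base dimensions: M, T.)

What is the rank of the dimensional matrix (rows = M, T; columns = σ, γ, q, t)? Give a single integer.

2

Write exponents as rows M,T / cols σ,γ,q,t:
  M: [ 1  0  1  0]
  T: [-2 -1 -3  1]
Row reduction gives pivot columns σ,γ; rank = 2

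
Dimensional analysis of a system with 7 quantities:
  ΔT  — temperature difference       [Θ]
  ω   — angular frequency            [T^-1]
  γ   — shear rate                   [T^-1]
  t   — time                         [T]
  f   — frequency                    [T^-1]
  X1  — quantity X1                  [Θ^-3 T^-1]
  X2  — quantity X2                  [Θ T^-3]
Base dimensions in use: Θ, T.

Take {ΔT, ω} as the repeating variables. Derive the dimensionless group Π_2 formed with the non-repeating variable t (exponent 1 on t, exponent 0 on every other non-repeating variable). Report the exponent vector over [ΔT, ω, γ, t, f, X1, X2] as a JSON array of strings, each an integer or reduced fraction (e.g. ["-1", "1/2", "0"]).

["0", "1", "0", "1", "0", "0", "0"]

Write exponents as rows Θ,T / cols ΔT,ω,γ,t,f,X1,X2:
  Θ: [ 1  0  0  0  0 -3  1]
  T: [ 0 -1 -1  1 -1 -1 -3]
Row reduction gives pivot columns ΔT,ω; rank = 2
Pivot set = {ΔT,ω}, free = {γ,t,f,X1,X2}
RREF:
  r0: [   1    0    0    0    0   -3    1]
  r1: [   0    1    1   -1    1    1    3]
Fix exponent of t at 1, γ at 0, f at 0, X1 at 0, X2 at 0; solve each RREF row for its pivot's exponent:
  r0: exp(ΔT) + (0)·1 = 0 ⇒ exp(ΔT) = 0
  r1: exp(ω) + (-1)·1 = 0 ⇒ exp(ω) = 1
Π_2 = ω · t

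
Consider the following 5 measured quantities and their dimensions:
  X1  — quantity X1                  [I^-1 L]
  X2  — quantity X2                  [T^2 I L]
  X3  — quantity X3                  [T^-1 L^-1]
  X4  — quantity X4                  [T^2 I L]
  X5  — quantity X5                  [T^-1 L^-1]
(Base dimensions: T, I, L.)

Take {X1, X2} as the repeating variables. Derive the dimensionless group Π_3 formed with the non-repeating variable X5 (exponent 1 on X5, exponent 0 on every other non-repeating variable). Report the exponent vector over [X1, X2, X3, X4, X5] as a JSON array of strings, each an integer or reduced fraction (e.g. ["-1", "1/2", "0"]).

["1/2", "1/2", "0", "0", "1"]

Exponent matrix [T,I,L] × [X1,X2,X3,X4,X5]:
  T: [ 0  2 -1  2 -1]
  I: [-1  1  0  1  0]
  L: [ 1  1 -1  1 -1]
Row reduction gives pivot columns X1,X2; rank = 2
Repeat: X1,X2; free: X3,X4,X5
RREF:
  r0: [   1    0 -1/2    0 -1/2]
  r1: [   0    1 -1/2    1 -1/2]
  r2: [   0    0    0    0    0]
Fix exponent of X5 at 1, X3 at 0, X4 at 0; solve each RREF row for its pivot's exponent:
  r0: exp(X1) + (-1/2)·1 = 0 ⇒ exp(X1) = 1/2
  r1: exp(X2) + (-1/2)·1 = 0 ⇒ exp(X2) = 1/2
Π_3 = X1^(1/2) · X2^(1/2) · X5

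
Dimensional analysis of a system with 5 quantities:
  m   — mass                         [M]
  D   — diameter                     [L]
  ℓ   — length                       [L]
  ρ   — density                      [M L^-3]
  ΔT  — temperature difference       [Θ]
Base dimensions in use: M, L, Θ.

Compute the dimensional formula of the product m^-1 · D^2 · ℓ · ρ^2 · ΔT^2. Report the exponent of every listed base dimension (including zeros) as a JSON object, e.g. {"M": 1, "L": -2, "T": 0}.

Write exponents as rows M,L,Θ / cols m,D,ℓ,ρ,ΔT:
  M: [ 1  0  0  1  0]
  L: [ 0  1  1 -3  0]
  Θ: [ 0  0  0  0  1]
  [M]: (-1)·1+(2)·0+(1)·0+(2)·1+(2)·0 = 1
  [L]: (-1)·0+(2)·1+(1)·1+(2)·-3+(2)·0 = -3
  [Θ]: (-1)·0+(2)·0+(1)·0+(2)·0+(2)·1 = 2
⇒ M L^-3 Θ^2

{"M": 1, "L": -3, "Θ": 2}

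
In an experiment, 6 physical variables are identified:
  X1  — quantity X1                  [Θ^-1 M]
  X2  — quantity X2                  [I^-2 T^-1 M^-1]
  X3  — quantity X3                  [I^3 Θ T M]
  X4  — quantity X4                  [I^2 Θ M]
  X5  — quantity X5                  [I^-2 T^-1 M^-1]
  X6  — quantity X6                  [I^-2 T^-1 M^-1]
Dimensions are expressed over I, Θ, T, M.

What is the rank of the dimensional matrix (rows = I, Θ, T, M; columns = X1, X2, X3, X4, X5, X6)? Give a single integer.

Write exponents as rows I,Θ,T,M / cols X1,X2,X3,X4,X5,X6:
  I: [ 0 -2  3  2 -2 -2]
  Θ: [-1  0  1  1  0  0]
  T: [ 0 -1  1  0 -1 -1]
  M: [ 1 -1  1  1 -1 -1]
Echelon form has 3 nonzero rows (pivots: X1,X2,X3)

3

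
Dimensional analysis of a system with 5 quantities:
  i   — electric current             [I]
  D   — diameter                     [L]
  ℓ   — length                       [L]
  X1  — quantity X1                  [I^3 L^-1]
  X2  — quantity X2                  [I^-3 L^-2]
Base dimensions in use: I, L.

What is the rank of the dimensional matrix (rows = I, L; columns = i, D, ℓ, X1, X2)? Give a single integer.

Exponent matrix [I,L] × [i,D,ℓ,X1,X2]:
  I: [ 1  0  0  3 -3]
  L: [ 0  1  1 -1 -2]
RREF → pivots at {i,D} ⇒ r = 2

2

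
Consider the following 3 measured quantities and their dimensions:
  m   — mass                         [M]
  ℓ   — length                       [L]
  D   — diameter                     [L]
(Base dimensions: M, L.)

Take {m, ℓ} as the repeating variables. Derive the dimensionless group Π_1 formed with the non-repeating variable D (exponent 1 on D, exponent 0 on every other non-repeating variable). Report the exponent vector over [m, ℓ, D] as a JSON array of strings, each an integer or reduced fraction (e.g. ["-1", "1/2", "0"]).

Exponent matrix [M,L] × [m,ℓ,D]:
  M: [ 1  0  0]
  L: [ 0  1  1]
Row reduction gives pivot columns m,ℓ; rank = 2
Pivot set = {m,ℓ}, free = {D}
RREF:
  r0: [   1    0    0]
  r1: [   0    1    1]
Fix exponent of D at 1; solve each RREF row for its pivot's exponent:
  r0: exp(m) + (0)·1 = 0 ⇒ exp(m) = 0
  r1: exp(ℓ) + (1)·1 = 0 ⇒ exp(ℓ) = -1
Π_1 = ℓ^-1 · D

["0", "-1", "1"]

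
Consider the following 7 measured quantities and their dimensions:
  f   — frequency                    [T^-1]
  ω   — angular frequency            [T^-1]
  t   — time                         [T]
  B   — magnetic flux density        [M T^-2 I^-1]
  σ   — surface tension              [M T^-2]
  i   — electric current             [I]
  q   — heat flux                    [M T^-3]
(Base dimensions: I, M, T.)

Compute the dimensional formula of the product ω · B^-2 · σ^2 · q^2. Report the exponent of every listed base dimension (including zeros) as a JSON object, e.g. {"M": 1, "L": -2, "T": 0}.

Write exponents as rows I,M,T / cols f,ω,t,B,σ,i,q:
  I: [ 0  0  0 -1  0  1  0]
  M: [ 0  0  0  1  1  0  1]
  T: [-1 -1  1 -2 -2  0 -3]
  [I]: (1)·0+(-2)·-1+(2)·0+(2)·0 = 2
  [M]: (1)·0+(-2)·1+(2)·1+(2)·1 = 2
  [T]: (1)·-1+(-2)·-2+(2)·-2+(2)·-3 = -7
⇒ I^2 M^2 T^-7

{"I": 2, "M": 2, "T": -7}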